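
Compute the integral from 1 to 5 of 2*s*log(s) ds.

-12 + 25*log(5)

Integrate by parts once (u = ln s, dv = 2*s ds).
An antiderivative is F(s) = s**2*(2*log(s) - 1)/2.
Then F(5) - F(1) = (-25/2 + 25*log(5)) - (-1/2) = -12 + 25*log(5).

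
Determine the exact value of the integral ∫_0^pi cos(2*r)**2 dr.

pi/2

Use the identity cos^2(2*r) = (1 + cos(4*r))/2.
An antiderivative is F(r) = r/2 + sin(4*r)/8.
Then F(pi) - F(0) = (pi/2) - (0) = pi/2.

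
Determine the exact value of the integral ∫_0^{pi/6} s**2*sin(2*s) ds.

Integrate by parts twice (u = s^2, dv = sin(2*s) ds).
An antiderivative is F(s) = -s**2*cos(2*s)/2 + s*sin(2*s)/2 + cos(2*s)/4.
Then F(pi/6) - F(0) = (-pi**2/144 + 1/8 + sqrt(3)*pi/24) - (1/4) = -1/8 - pi**2/144 + sqrt(3)*pi/24.

-1/8 - pi**2/144 + sqrt(3)*pi/24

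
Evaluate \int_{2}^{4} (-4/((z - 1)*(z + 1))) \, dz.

log(25/81)

Factor the denominator: z**2 - 1 = (z + 1)(z - 1).
Partial fractions: -4/((z - 1)*(z + 1)) = 2/(z + 1) - 2/(z - 1).
An antiderivative is F(z) = -2*log(z - 1) + 2*log(z + 1).
Then F(4) - F(2) = (log(25/9)) - (log(9)) = log(25/81).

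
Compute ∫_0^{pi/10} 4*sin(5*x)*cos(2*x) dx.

20/21 - 2*sqrt(10 - 2*sqrt(5))/21

Use the identity sin(5*x)cos(2*x) = [sin(7*x) + sin(3*x)]/2.
An antiderivative is F(x) = -2*cos(3*x)/3 - 2*cos(7*x)/7.
Then F(pi/10) - F(0) = (-2*sqrt(10 - 2*sqrt(5))/21) - (-20/21) = 20/21 - 2*sqrt(10 - 2*sqrt(5))/21.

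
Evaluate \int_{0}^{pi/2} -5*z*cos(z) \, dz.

5 - 5*pi/2

Integrate by parts once (u = z, dv = -5*cos(z) dz).
An antiderivative is F(z) = -5*z*sin(z) - 5*cos(z).
Then F(pi/2) - F(0) = (-5*pi/2) - (-5) = 5 - 5*pi/2.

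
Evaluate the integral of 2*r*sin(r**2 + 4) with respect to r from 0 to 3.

-cos(13) + cos(4)

Let u = r**2 + 4, so du = 2*r dr. When r = 0, u = 4; when r = 3, u = 13.
The integral becomes ∫ sin(u) du from 4 to 13, with antiderivative -cos(u).
Back in r: F(r) = -cos(r**2 + 4).
Then F(3) - F(0) = (-cos(13)) - (-cos(4)) = -cos(13) + cos(4).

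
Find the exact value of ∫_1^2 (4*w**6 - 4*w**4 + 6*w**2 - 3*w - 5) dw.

By the power rule, an antiderivative is F(w) = 4*w**7/7 - 4*w**5/5 + 2*w**3 - 3*w**2/2 - 5*w.
Then F(2) - F(1) = (1664/35) - (-331/70) = 3659/70.

3659/70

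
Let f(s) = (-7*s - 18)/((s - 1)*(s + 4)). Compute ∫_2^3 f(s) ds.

-2*log(7) - 3*log(2) + 2*log(3)

Factor the denominator: s**2 + 3*s - 4 = (s + 4)(s - 1).
Partial fractions: (-7*s - 18)/((s - 1)*(s + 4)) = -2/(s + 4) - 5/(s - 1).
An antiderivative is F(s) = -5*log(s - 1) - 2*log(s + 4).
Then F(3) - F(2) = (-2*log(7) - 5*log(2)) - (-log(36)) = -2*log(7) - 3*log(2) + 2*log(3).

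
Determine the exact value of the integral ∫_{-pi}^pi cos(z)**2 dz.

pi

Use the identity cos^2(z) = (1 + cos(2*z))/2.
An antiderivative is F(z) = z/2 + sin(2*z)/4.
Then F(pi) - F(-pi) = (pi/2) - (-pi/2) = pi.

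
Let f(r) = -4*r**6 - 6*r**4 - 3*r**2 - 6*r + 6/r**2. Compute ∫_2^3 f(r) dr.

-51197/35

By the power rule, an antiderivative is F(r) = -4*r**7/7 - 6*r**5/5 - r**3 - 3*r**2 - 6/r.
Then F(3) - F(2) = (-55906/35) - (-4709/35) = -51197/35.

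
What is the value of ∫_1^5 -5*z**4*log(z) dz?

Integrate by parts once (u = ln z, dv = -5*z**4 dz).
An antiderivative is F(z) = -z**5*(5*log(z) - 1)/5.
Then F(5) - F(1) = (625 - 3125*log(5)) - (1/5) = 3124/5 - 3125*log(5).

3124/5 - 3125*log(5)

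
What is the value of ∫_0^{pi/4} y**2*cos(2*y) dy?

Integrate by parts twice (u = y^2, dv = cos(2*y) dy).
An antiderivative is F(y) = y**2*sin(2*y)/2 + y*cos(2*y)/2 - sin(2*y)/4.
Then F(pi/4) - F(0) = (-1/4 + pi**2/32) - (0) = -1/4 + pi**2/32.

-1/4 + pi**2/32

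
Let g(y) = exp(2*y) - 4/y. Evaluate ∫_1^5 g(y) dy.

An antiderivative is F(y) = exp(2*y)/2 - 4*log(y).
Then F(5) - F(1) = (-4*log(5) + exp(10)/2) - (exp(2)/2) = -4*log(5) - exp(2)/2 + exp(10)/2.

-4*log(5) - exp(2)/2 + exp(10)/2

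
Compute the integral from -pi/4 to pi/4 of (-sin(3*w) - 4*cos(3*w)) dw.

-4*sqrt(2)/3

An antiderivative is F(w) = -4*sin(3*w)/3 + cos(3*w)/3.
Then F(pi/4) - F(-pi/4) = (-5*sqrt(2)/6) - (sqrt(2)/2) = -4*sqrt(2)/3.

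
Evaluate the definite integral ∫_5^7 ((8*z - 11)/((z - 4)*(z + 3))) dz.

Factor the denominator: z**2 - z - 12 = (z + 3)(z - 4).
Partial fractions: (8*z - 11)/((z - 4)*(z + 3)) = 5/(z + 3) + 3/(z - 4).
An antiderivative is F(z) = 3*log(z - 4) + 5*log(z + 3).
Then F(7) - F(5) = (3*log(3) + 5*log(2) + 5*log(5)) - (15*log(2)) = -10*log(2) + 3*log(3) + 5*log(5).

-10*log(2) + 3*log(3) + 5*log(5)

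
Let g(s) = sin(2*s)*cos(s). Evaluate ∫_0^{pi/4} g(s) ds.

2/3 - sqrt(2)/6

Use the identity sin(2*s)cos(s) = [sin(3*s) + sin(s)]/2.
An antiderivative is F(s) = -cos(s)/2 - cos(3*s)/6.
Then F(pi/4) - F(0) = (-sqrt(2)/6) - (-2/3) = 2/3 - sqrt(2)/6.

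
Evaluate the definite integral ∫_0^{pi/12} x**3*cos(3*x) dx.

Integrate by parts 3 times (u = x^3, dv = cos(3*x) dx).
An antiderivative is F(x) = x**3*sin(3*x)/3 + x**2*cos(3*x)/3 - 2*x*sin(3*x)/9 - 2*cos(3*x)/27.
Then F(pi/12) - F(0) = (sqrt(2)*(-384 - 96*pi + pi**3 + 12*pi**2)/10368) - (-2/27) = -sqrt(2)/27 - sqrt(2)*pi/108 + sqrt(2)*pi**3/10368 + sqrt(2)*pi**2/864 + 2/27.

-sqrt(2)/27 - sqrt(2)*pi/108 + sqrt(2)*pi**3/10368 + sqrt(2)*pi**2/864 + 2/27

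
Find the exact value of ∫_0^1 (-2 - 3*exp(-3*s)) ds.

An antiderivative is F(s) = -2*s + exp(-3*s).
Then F(1) - F(0) = (-2 + exp(-3)) - (1) = -3 + exp(-3).

-3 + exp(-3)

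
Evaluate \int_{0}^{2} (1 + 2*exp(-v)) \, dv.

4 - 2*exp(-2)

An antiderivative is F(v) = v - 2*exp(-v).
Then F(2) - F(0) = (2 - 2*exp(-2)) - (-2) = 4 - 2*exp(-2).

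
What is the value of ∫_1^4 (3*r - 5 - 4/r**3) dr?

By the power rule, an antiderivative is F(r) = 3*r**2/2 - 5*r + 2/r**2.
Then F(4) - F(1) = (33/8) - (-3/2) = 45/8.

45/8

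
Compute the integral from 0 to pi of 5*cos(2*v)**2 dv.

Use the identity cos^2(2*v) = (1 + cos(4*v))/2.
An antiderivative is F(v) = 5*v/2 + 5*sin(4*v)/8.
Then F(pi) - F(0) = (5*pi/2) - (0) = 5*pi/2.

5*pi/2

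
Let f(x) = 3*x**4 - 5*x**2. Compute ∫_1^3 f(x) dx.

By the power rule, an antiderivative is F(x) = 3*x**5/5 - 5*x**3/3.
Then F(3) - F(1) = (504/5) - (-16/15) = 1528/15.

1528/15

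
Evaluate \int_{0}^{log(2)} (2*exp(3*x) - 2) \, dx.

An antiderivative is F(x) = 2*exp(3*x)/3 - 2*x.
Then F(log(2)) - F(0) = (16/3 - log(4)) - (2/3) = 14/3 - log(4).

14/3 - log(4)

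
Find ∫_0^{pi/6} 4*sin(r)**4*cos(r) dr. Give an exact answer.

Let u = sin(r), so du = cos(r) dr. When r = 0, u = 0; when r = pi/6, u = 1/2.
The integral becomes 4·∫ u**4 du from 0 to 1/2, with antiderivative 4*u**5/5.
Back in r: F(r) = 4*sin(r)**5/5.
Then F(pi/6) - F(0) = (1/40) - (0) = 1/40.

1/40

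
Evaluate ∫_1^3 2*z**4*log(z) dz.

Integrate by parts once (u = ln z, dv = 2*z**4 dz).
An antiderivative is F(z) = 2*z**5*(5*log(z) - 1)/25.
Then F(3) - F(1) = (-486/25 + 486*log(3)/5) - (-2/25) = -484/25 + 486*log(3)/5.

-484/25 + 486*log(3)/5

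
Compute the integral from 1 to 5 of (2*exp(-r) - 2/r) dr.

An antiderivative is F(r) = -2*log(r) - 2*exp(-r).
Then F(5) - F(1) = (-2*log(5) - 2*exp(-5)) - (-2*exp(-1)) = -2*log(5) - 2*exp(-5) + 2*exp(-1).

-2*log(5) - 2*exp(-5) + 2*exp(-1)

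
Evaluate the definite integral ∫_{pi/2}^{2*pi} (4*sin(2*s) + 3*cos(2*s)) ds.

An antiderivative is F(s) = 3*sin(2*s)/2 - 2*cos(2*s).
Then F(2*pi) - F(pi/2) = (-2) - (2) = -4.

-4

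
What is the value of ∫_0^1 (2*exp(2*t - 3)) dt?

-(1 - exp(2))*exp(-3)

Let u = 2*t - 3, so du = 2 dt. When t = 0, u = -3; when t = 1, u = -1.
The integral becomes ∫ exp(u) du from -3 to -1, with antiderivative exp(u).
Back in t: F(t) = exp(2*t - 3).
Then F(1) - F(0) = (exp(-1)) - (exp(-3)) = -(1 - exp(2))*exp(-3).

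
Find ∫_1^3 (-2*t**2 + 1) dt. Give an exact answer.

By the power rule, an antiderivative is F(t) = -2*t**3/3 + t.
Then F(3) - F(1) = (-15) - (1/3) = -46/3.

-46/3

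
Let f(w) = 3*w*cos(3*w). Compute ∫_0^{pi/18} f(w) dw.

Integrate by parts once (u = w, dv = 3*cos(3*w) dw).
An antiderivative is F(w) = w*sin(3*w) + cos(3*w)/3.
Then F(pi/18) - F(0) = (pi/36 + sqrt(3)/6) - (1/3) = -1/3 + pi/36 + sqrt(3)/6.

-1/3 + pi/36 + sqrt(3)/6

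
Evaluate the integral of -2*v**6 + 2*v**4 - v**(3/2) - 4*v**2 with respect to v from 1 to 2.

-3446/105 - 8*sqrt(2)/5

By the power rule, an antiderivative is F(v) = -2*v**7/7 - 2*v**(5/2)/5 + 2*v**5/5 - 4*v**3/3.
Then F(2) - F(1) = (-3616/105 - 8*sqrt(2)/5) - (-34/21) = -3446/105 - 8*sqrt(2)/5.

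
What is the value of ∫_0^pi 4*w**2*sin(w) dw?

Integrate by parts twice (u = w^2, dv = 4*sin(w) dw).
An antiderivative is F(w) = -4*w**2*cos(w) + 8*w*sin(w) + 8*cos(w).
Then F(pi) - F(0) = (-8 + 4*pi**2) - (8) = -16 + 4*pi**2.

-16 + 4*pi**2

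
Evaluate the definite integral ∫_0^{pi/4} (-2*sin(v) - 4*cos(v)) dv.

An antiderivative is F(v) = -4*sin(v) + 2*cos(v).
Then F(pi/4) - F(0) = (-sqrt(2)) - (2) = -2 - sqrt(2).

-2 - sqrt(2)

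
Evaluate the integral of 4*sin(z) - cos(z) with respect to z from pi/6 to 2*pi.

-7/2 + 2*sqrt(3)

An antiderivative is F(z) = -sin(z) - 4*cos(z).
Then F(2*pi) - F(pi/6) = (-4) - (-2*sqrt(3) - 1/2) = -7/2 + 2*sqrt(3).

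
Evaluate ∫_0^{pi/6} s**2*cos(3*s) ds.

-2/27 + pi**2/108

Integrate by parts twice (u = s^2, dv = cos(3*s) ds).
An antiderivative is F(s) = s**2*sin(3*s)/3 + 2*s*cos(3*s)/9 - 2*sin(3*s)/27.
Then F(pi/6) - F(0) = (-2/27 + pi**2/108) - (0) = -2/27 + pi**2/108.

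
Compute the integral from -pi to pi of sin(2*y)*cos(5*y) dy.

0

Use the identity sin(2*y)cos(5*y) = [sin(7*y) + sin(-3*y)]/2.
An antiderivative is F(y) = cos(3*y)/6 - cos(7*y)/14.
Then F(pi) - F(-pi) = (-2/21) - (-2/21) = 0.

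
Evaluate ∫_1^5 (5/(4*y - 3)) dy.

An antiderivative is F(y) = 5*log(4*y - 3)/4.
Then F(5) - F(1) = (5*log(17)/4) - (0) = 5*log(17)/4.

5*log(17)/4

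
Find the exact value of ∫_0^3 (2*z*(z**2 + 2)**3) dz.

Let u = z**2 + 2, so du = 2*z dz. When z = 0, u = 2; when z = 3, u = 11.
The integral becomes ∫ u**3 du from 2 to 11, with antiderivative u**4/4.
Back in z: F(z) = (z**2 + 2)**4/4.
Then F(3) - F(0) = (14641/4) - (4) = 14625/4.

14625/4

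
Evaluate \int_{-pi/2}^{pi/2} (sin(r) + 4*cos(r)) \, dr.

8

An antiderivative is F(r) = 4*sin(r) - cos(r).
Then F(pi/2) - F(-pi/2) = (4) - (-4) = 8.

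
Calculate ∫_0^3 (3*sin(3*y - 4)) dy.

Let u = 3*y - 4, so du = 3 dy. When y = 0, u = -4; when y = 3, u = 5.
The integral becomes ∫ sin(u) du from -4 to 5, with antiderivative -cos(u).
Back in y: F(y) = -cos(3*y - 4).
Then F(3) - F(0) = (-cos(5)) - (-cos(4)) = cos(4) - cos(5).

cos(4) - cos(5)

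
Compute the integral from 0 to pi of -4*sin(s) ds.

An antiderivative is F(s) = 4*cos(s).
Then F(pi) - F(0) = (-4) - (4) = -8.

-8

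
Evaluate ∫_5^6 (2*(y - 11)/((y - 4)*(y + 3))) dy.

Factor the denominator: y**2 - y - 12 = (y + 3)(y - 4).
Partial fractions: 2*(y - 11)/((y - 4)*(y + 3)) = 4/(y + 3) - 2/(y - 4).
An antiderivative is F(y) = -2*log(y - 4) + 4*log(y + 3).
Then F(6) - F(5) = (-2*log(2) + 8*log(3)) - (12*log(2)) = -14*log(2) + 8*log(3).

-14*log(2) + 8*log(3)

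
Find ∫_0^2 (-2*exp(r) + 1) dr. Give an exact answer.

An antiderivative is F(r) = r - 2*exp(r).
Then F(2) - F(0) = (2 - 2*exp(2)) - (-2) = 4 - 2*exp(2).

4 - 2*exp(2)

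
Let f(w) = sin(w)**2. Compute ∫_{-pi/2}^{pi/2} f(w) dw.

pi/2

Use the identity sin^2(w) = (1 - cos(2*w))/2.
An antiderivative is F(w) = w/2 - sin(2*w)/4.
Then F(pi/2) - F(-pi/2) = (pi/4) - (-pi/4) = pi/2.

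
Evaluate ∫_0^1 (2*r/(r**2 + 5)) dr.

Let u = r**2 + 5, so du = 2*r dr. When r = 0, u = 5; when r = 1, u = 6.
The integral becomes ∫ 1/u du from 5 to 6, with antiderivative log(u).
Back in r: F(r) = log(r**2 + 5).
Then F(1) - F(0) = (log(6)) - (log(5)) = log(6/5).

log(6/5)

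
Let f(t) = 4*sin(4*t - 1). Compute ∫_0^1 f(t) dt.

cos(1) - cos(3)

Let u = 4*t - 1, so du = 4 dt. When t = 0, u = -1; when t = 1, u = 3.
The integral becomes ∫ sin(u) du from -1 to 3, with antiderivative -cos(u).
Back in t: F(t) = -cos(4*t - 1).
Then F(1) - F(0) = (-cos(3)) - (-cos(1)) = cos(1) - cos(3).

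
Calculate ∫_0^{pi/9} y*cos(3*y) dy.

-1/18 + sqrt(3)*pi/54

Integrate by parts once (u = y, dv = cos(3*y) dy).
An antiderivative is F(y) = y*sin(3*y)/3 + cos(3*y)/9.
Then F(pi/9) - F(0) = (1/18 + sqrt(3)*pi/54) - (1/9) = -1/18 + sqrt(3)*pi/54.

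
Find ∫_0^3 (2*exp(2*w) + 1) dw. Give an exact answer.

2 + exp(6)

An antiderivative is F(w) = exp(2*w) + w.
Then F(3) - F(0) = (3 + exp(6)) - (1) = 2 + exp(6).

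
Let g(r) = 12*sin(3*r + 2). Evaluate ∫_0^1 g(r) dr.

Let u = 3*r + 2, so du = 3 dr. When r = 0, u = 2; when r = 1, u = 5.
The integral becomes 4·∫ sin(u) du from 2 to 5, with antiderivative -4*cos(u).
Back in r: F(r) = -4*cos(3*r + 2).
Then F(1) - F(0) = (-4*cos(5)) - (-4*cos(2)) = 4*cos(2) - 4*cos(5).

4*cos(2) - 4*cos(5)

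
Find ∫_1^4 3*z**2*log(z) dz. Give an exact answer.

-21 + 128*log(2)

Integrate by parts once (u = ln z, dv = 3*z**2 dz).
An antiderivative is F(z) = z**3*(3*log(z) - 1)/3.
Then F(4) - F(1) = (-64/3 + 128*log(2)) - (-1/3) = -21 + 128*log(2).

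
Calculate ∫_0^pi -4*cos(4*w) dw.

0

An antiderivative is F(w) = -sin(4*w).
Then F(pi) - F(0) = (0) - (0) = 0.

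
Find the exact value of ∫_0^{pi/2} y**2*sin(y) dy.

-2 + pi

Integrate by parts twice (u = y^2, dv = sin(y) dy).
An antiderivative is F(y) = -y**2*cos(y) + 2*y*sin(y) + 2*cos(y).
Then F(pi/2) - F(0) = (pi) - (2) = -2 + pi.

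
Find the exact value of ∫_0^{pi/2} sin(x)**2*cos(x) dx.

1/3

Let u = sin(x), so du = cos(x) dx. When x = 0, u = 0; when x = pi/2, u = 1.
The integral becomes ∫ u**2 du from 0 to 1, with antiderivative u**3/3.
Back in x: F(x) = sin(x)**3/3.
Then F(pi/2) - F(0) = (1/3) - (0) = 1/3.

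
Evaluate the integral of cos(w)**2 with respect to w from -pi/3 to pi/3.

sqrt(3)/4 + pi/3

Use the identity cos^2(w) = (1 + cos(2*w))/2.
An antiderivative is F(w) = w/2 + sin(2*w)/4.
Then F(pi/3) - F(-pi/3) = (sqrt(3)/8 + pi/6) - (-pi/6 - sqrt(3)/8) = sqrt(3)/4 + pi/3.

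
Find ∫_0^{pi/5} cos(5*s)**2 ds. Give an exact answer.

pi/10

Use the identity cos^2(5*s) = (1 + cos(10*s))/2.
An antiderivative is F(s) = s/2 + sin(10*s)/20.
Then F(pi/5) - F(0) = (pi/10) - (0) = pi/10.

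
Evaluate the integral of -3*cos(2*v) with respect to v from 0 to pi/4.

-3/2

An antiderivative is F(v) = -3*sin(2*v)/2.
Then F(pi/4) - F(0) = (-3/2) - (0) = -3/2.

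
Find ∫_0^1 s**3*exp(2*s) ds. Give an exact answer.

3/8 + exp(2)/8

Integrate by parts 3 times (u = s^3, dv = exp(2*s) ds).
An antiderivative is F(s) = (4*s**3 - 6*s**2 + 6*s - 3)*exp(2*s)/8.
Then F(1) - F(0) = (exp(2)/8) - (-3/8) = 3/8 + exp(2)/8.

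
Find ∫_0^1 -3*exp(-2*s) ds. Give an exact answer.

An antiderivative is F(s) = 3*exp(-2*s)/2.
Then F(1) - F(0) = (3*exp(-2)/2) - (3/2) = -3/2 + 3*exp(-2)/2.

-3/2 + 3*exp(-2)/2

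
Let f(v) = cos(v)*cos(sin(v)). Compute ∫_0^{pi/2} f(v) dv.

sin(1)

Let u = sin(v), so du = cos(v) dv. When v = 0, u = 0; when v = pi/2, u = 1.
The integral becomes ∫ cos(u) du from 0 to 1, with antiderivative sin(u).
Back in v: F(v) = sin(sin(v)).
Then F(pi/2) - F(0) = (sin(1)) - (0) = sin(1).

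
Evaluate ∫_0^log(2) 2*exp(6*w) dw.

21

Let u = exp(w), so du = exp(w) dw. When w = 0, u = 1; when w = log(2), u = 2.
The integral becomes 2·∫ u**5 du from 1 to 2, with antiderivative u**6/3.
Back in w: F(w) = exp(6*w)/3.
Then F(log(2)) - F(0) = (64/3) - (1/3) = 21.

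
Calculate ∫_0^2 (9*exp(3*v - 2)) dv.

-(3 - 3*exp(6))*exp(-2)

Let u = 3*v - 2, so du = 3 dv. When v = 0, u = -2; when v = 2, u = 4.
The integral becomes 3·∫ exp(u) du from -2 to 4, with antiderivative 3*exp(u).
Back in v: F(v) = 3*exp(3*v - 2).
Then F(2) - F(0) = (3*exp(4)) - (3*exp(-2)) = -(3 - 3*exp(6))*exp(-2).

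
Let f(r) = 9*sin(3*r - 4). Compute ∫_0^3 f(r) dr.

3*cos(4) - 3*cos(5)

Let u = 3*r - 4, so du = 3 dr. When r = 0, u = -4; when r = 3, u = 5.
The integral becomes 3·∫ sin(u) du from -4 to 5, with antiderivative -3*cos(u).
Back in r: F(r) = -3*cos(3*r - 4).
Then F(3) - F(0) = (-3*cos(5)) - (-3*cos(4)) = 3*cos(4) - 3*cos(5).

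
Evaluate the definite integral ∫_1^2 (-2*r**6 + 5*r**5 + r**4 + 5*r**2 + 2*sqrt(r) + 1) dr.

By the power rule, an antiderivative is F(r) = -2*r**7/7 + 5*r**6/6 + r**5/5 + 4*r**(3/2)/3 + 5*r**3/3 + r.
Then F(2) - F(1) = (8*sqrt(2)/3 + 4042/105) - (997/210) = 8*sqrt(2)/3 + 7087/210.

8*sqrt(2)/3 + 7087/210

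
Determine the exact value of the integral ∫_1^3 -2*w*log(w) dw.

4 - 9*log(3)

Integrate by parts once (u = ln w, dv = -2*w dw).
An antiderivative is F(w) = -w**2*(2*log(w) - 1)/2.
Then F(3) - F(1) = (9/2 - 9*log(3)) - (1/2) = 4 - 9*log(3).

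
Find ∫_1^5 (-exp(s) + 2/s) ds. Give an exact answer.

An antiderivative is F(s) = -exp(s) + 2*log(s).
Then F(5) - F(1) = (-exp(5) + log(25)) - (-exp(1)) = -exp(5) + exp(1) + log(25).

-exp(5) + exp(1) + log(25)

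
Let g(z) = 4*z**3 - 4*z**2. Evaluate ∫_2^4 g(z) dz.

496/3

By the power rule, an antiderivative is F(z) = z**4 - 4*z**3/3.
Then F(4) - F(2) = (512/3) - (16/3) = 496/3.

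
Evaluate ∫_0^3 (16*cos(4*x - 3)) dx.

Let u = 4*x - 3, so du = 4 dx. When x = 0, u = -3; when x = 3, u = 9.
The integral becomes 4·∫ cos(u) du from -3 to 9, with antiderivative 4*sin(u).
Back in x: F(x) = 4*sin(4*x - 3).
Then F(3) - F(0) = (4*sin(9)) - (-4*sin(3)) = 4*sin(3) + 4*sin(9).

4*sin(3) + 4*sin(9)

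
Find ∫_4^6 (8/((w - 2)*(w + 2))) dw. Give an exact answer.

log(9/4)

Factor the denominator: w**2 - 4 = (w + 2)(w - 2).
Partial fractions: 8/((w - 2)*(w + 2)) = -2/(w + 2) + 2/(w - 2).
An antiderivative is F(w) = 2*log(w - 2) - 2*log(w + 2).
Then F(6) - F(4) = (-log(4)) - (-log(9)) = log(9/4).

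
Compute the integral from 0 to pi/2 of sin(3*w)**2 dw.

pi/4

Use the identity sin^2(3*w) = (1 - cos(6*w))/2.
An antiderivative is F(w) = w/2 - sin(6*w)/12.
Then F(pi/2) - F(0) = (pi/4) - (0) = pi/4.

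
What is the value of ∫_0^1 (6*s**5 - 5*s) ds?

-3/2

By the power rule, an antiderivative is F(s) = s**6 - 5*s**2/2.
Then F(1) - F(0) = (-3/2) - (0) = -3/2.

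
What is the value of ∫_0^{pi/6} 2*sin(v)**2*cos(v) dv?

Let u = sin(v), so du = cos(v) dv. When v = 0, u = 0; when v = pi/6, u = 1/2.
The integral becomes 2·∫ u**2 du from 0 to 1/2, with antiderivative 2*u**3/3.
Back in v: F(v) = 2*sin(v)**3/3.
Then F(pi/6) - F(0) = (1/12) - (0) = 1/12.

1/12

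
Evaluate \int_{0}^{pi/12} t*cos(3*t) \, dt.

-1/9 + sqrt(2)*pi/72 + sqrt(2)/18

Integrate by parts once (u = t, dv = cos(3*t) dt).
An antiderivative is F(t) = t*sin(3*t)/3 + cos(3*t)/9.
Then F(pi/12) - F(0) = (sqrt(2)*(pi + 4)/72) - (1/9) = -1/9 + sqrt(2)*pi/72 + sqrt(2)/18.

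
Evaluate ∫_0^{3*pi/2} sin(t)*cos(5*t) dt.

Use the identity sin(t)cos(5*t) = [sin(6*t) + sin(-4*t)]/2.
An antiderivative is F(t) = cos(4*t)/8 - cos(6*t)/12.
Then F(3*pi/2) - F(0) = (5/24) - (1/24) = 1/6.

1/6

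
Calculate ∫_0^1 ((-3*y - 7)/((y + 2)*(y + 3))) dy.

log(3/8)

Factor the denominator: y**2 + 5*y + 6 = (y + 3)(y + 2).
Partial fractions: (-3*y - 7)/((y + 2)*(y + 3)) = -2/(y + 3) - 1/(y + 2).
An antiderivative is F(y) = -log(y + 2) - 2*log(y + 3).
Then F(1) - F(0) = (-log(48)) - (-log(18)) = log(3/8).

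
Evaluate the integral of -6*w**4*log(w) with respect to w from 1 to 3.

Integrate by parts once (u = ln w, dv = -6*w**4 dw).
An antiderivative is F(w) = -6*w**5*(5*log(w) - 1)/25.
Then F(3) - F(1) = (1458/25 - 1458*log(3)/5) - (6/25) = 1452/25 - 1458*log(3)/5.

1452/25 - 1458*log(3)/5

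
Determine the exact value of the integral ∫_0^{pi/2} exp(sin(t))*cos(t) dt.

-1 + E

Let u = sin(t), so du = cos(t) dt. When t = 0, u = 0; when t = pi/2, u = 1.
The integral becomes ∫ exp(u) du from 0 to 1, with antiderivative exp(u).
Back in t: F(t) = exp(sin(t)).
Then F(pi/2) - F(0) = (E) - (1) = -1 + E.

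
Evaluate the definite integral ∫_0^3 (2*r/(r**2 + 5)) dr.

Let u = r**2 + 5, so du = 2*r dr. When r = 0, u = 5; when r = 3, u = 14.
The integral becomes ∫ 1/u du from 5 to 14, with antiderivative log(u).
Back in r: F(r) = log(r**2 + 5).
Then F(3) - F(0) = (log(14)) - (log(5)) = log(14/5).

log(14/5)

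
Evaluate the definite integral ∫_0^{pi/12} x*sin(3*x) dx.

Integrate by parts once (u = x, dv = sin(3*x) dx).
An antiderivative is F(x) = -x*cos(3*x)/3 + sin(3*x)/9.
Then F(pi/12) - F(0) = (sqrt(2)*(4 - pi)/72) - (0) = sqrt(2)*(4 - pi)/72.

sqrt(2)*(4 - pi)/72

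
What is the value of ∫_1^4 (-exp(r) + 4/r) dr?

-exp(4) + exp(1) + 8*log(2)

An antiderivative is F(r) = -exp(r) + 4*log(r).
Then F(4) - F(1) = (-exp(4) + 8*log(2)) - (-exp(1)) = -exp(4) + exp(1) + 8*log(2).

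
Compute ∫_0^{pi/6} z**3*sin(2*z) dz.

Integrate by parts 3 times (u = z^3, dv = sin(2*z) dz).
An antiderivative is F(z) = -z**3*cos(2*z)/2 + 3*z**2*sin(2*z)/4 + 3*z*cos(2*z)/4 - 3*sin(2*z)/8.
Then F(pi/6) - F(0) = (-3*sqrt(3)/16 - pi**3/864 + sqrt(3)*pi**2/96 + pi/16) - (0) = -3*sqrt(3)/16 - pi**3/864 + sqrt(3)*pi**2/96 + pi/16.

-3*sqrt(3)/16 - pi**3/864 + sqrt(3)*pi**2/96 + pi/16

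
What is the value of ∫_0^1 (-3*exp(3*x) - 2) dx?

-exp(3) - 1

An antiderivative is F(x) = -exp(3*x) - 2*x.
Then F(1) - F(0) = (-exp(3) - 2) - (-1) = -exp(3) - 1.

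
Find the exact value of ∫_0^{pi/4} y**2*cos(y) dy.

Integrate by parts twice (u = y^2, dv = cos(y) dy).
An antiderivative is F(y) = y**2*sin(y) + 2*y*cos(y) - 2*sin(y).
Then F(pi/4) - F(0) = (sqrt(2)*(-32 + pi**2 + 8*pi)/32) - (0) = sqrt(2)*(-32 + pi**2 + 8*pi)/32.

sqrt(2)*(-32 + pi**2 + 8*pi)/32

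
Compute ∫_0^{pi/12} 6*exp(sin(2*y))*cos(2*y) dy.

-3 + 3*exp(1/2)

Let u = sin(2*y), so du = 2*cos(2*y) dy. When y = 0, u = 0; when y = pi/12, u = 1/2.
The integral becomes 3·∫ exp(u) du from 0 to 1/2, with antiderivative 3*exp(u).
Back in y: F(y) = 3*exp(sin(2*y)).
Then F(pi/12) - F(0) = (3*exp(1/2)) - (3) = -3 + 3*exp(1/2).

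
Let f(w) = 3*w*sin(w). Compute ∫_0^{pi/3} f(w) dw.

-pi/2 + 3*sqrt(3)/2

Integrate by parts once (u = w, dv = 3*sin(w) dw).
An antiderivative is F(w) = -3*w*cos(w) + 3*sin(w).
Then F(pi/3) - F(0) = (-pi/2 + 3*sqrt(3)/2) - (0) = -pi/2 + 3*sqrt(3)/2.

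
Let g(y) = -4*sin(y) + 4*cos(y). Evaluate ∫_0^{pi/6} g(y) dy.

An antiderivative is F(y) = 4*sin(y) + 4*cos(y).
Then F(pi/6) - F(0) = (2 + 2*sqrt(3)) - (4) = -2 + 2*sqrt(3).

-2 + 2*sqrt(3)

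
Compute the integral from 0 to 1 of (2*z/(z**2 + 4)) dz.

Let u = z**2 + 4, so du = 2*z dz. When z = 0, u = 4; when z = 1, u = 5.
The integral becomes ∫ 1/u du from 4 to 5, with antiderivative log(u).
Back in z: F(z) = log(z**2 + 4).
Then F(1) - F(0) = (log(5)) - (log(4)) = log(5/4).

log(5/4)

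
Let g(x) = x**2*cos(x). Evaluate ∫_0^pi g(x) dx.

-2*pi

Integrate by parts twice (u = x^2, dv = cos(x) dx).
An antiderivative is F(x) = x**2*sin(x) + 2*x*cos(x) - 2*sin(x).
Then F(pi) - F(0) = (-2*pi) - (0) = -2*pi.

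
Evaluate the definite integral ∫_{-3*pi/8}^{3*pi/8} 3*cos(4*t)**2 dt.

9*pi/8

Use the identity cos^2(4*t) = (1 + cos(8*t))/2.
An antiderivative is F(t) = 3*t/2 + 3*sin(8*t)/16.
Then F(3*pi/8) - F(-3*pi/8) = (9*pi/16) - (-9*pi/16) = 9*pi/8.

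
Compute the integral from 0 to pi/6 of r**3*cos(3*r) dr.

Integrate by parts 3 times (u = r^3, dv = cos(3*r) dr).
An antiderivative is F(r) = r**3*sin(3*r)/3 + r**2*cos(3*r)/3 - 2*r*sin(3*r)/9 - 2*cos(3*r)/27.
Then F(pi/6) - F(0) = (pi*(-24 + pi**2)/648) - (-2/27) = -pi/27 + pi**3/648 + 2/27.

-pi/27 + pi**3/648 + 2/27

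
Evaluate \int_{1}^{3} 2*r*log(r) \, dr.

-4 + 9*log(3)

Integrate by parts once (u = ln r, dv = 2*r dr).
An antiderivative is F(r) = r**2*(2*log(r) - 1)/2.
Then F(3) - F(1) = (-9/2 + 9*log(3)) - (-1/2) = -4 + 9*log(3).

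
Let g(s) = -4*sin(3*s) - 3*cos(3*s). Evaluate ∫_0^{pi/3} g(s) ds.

-8/3

An antiderivative is F(s) = -sin(3*s) + 4*cos(3*s)/3.
Then F(pi/3) - F(0) = (-4/3) - (4/3) = -8/3.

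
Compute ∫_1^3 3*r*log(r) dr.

Integrate by parts once (u = ln r, dv = 3*r dr).
An antiderivative is F(r) = 3*r**2*(2*log(r) - 1)/4.
Then F(3) - F(1) = (-27/4 + 27*log(3)/2) - (-3/4) = -6 + 27*log(3)/2.

-6 + 27*log(3)/2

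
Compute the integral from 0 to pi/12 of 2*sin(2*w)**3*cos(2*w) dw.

Let u = sin(2*w), so du = 2*cos(2*w) dw. When w = 0, u = 0; when w = pi/12, u = 1/2.
The integral becomes ∫ u**3 du from 0 to 1/2, with antiderivative u**4/4.
Back in w: F(w) = sin(2*w)**4/4.
Then F(pi/12) - F(0) = (1/64) - (0) = 1/64.

1/64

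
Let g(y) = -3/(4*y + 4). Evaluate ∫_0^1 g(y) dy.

-3*log(2)/4

An antiderivative is F(y) = -3*log(4*y + 4)/4.
Then F(1) - F(0) = (-9*log(2)/4) - (-3*log(2)/2) = -3*log(2)/4.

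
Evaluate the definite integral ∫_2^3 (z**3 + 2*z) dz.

By the power rule, an antiderivative is F(z) = z**4/4 + z**2.
Then F(3) - F(2) = (117/4) - (8) = 85/4.

85/4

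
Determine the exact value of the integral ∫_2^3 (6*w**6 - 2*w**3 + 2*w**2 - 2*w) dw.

By the power rule, an antiderivative is F(w) = 6*w**7/7 - w**4/2 + 2*w**3/3 - w**2.
Then F(3) - F(2) = (25803/14) - (2164/21) = 73081/42.

73081/42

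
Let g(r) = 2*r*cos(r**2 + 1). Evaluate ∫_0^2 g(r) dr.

Let u = r**2 + 1, so du = 2*r dr. When r = 0, u = 1; when r = 2, u = 5.
The integral becomes ∫ cos(u) du from 1 to 5, with antiderivative sin(u).
Back in r: F(r) = sin(r**2 + 1).
Then F(2) - F(0) = (sin(5)) - (sin(1)) = sin(5) - sin(1).

sin(5) - sin(1)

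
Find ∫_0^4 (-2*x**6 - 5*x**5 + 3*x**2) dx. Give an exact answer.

By the power rule, an antiderivative is F(x) = -2*x**7/7 - 5*x**6/6 + x**3.
Then F(4) - F(0) = (-168640/21) - (0) = -168640/21.

-168640/21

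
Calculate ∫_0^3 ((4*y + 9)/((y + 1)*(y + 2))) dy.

Factor the denominator: y**2 + 3*y + 2 = (y + 2)(y + 1).
Partial fractions: (4*y + 9)/((y + 1)*(y + 2)) = -1/(y + 2) + 5/(y + 1).
An antiderivative is F(y) = 5*log(y + 1) - log(y + 2).
Then F(3) - F(0) = (-log(5) + 10*log(2)) - (-log(2)) = -log(5) + 11*log(2).

-log(5) + 11*log(2)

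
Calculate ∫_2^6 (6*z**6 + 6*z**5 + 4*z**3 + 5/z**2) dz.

6041891/21

By the power rule, an antiderivative is F(z) = 6*z**7/7 + z**6 + z**4 - 5/z.
Then F(6) - F(2) = (12091645/42) - (2621/14) = 6041891/21.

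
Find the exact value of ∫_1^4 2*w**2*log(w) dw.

-14 + 256*log(2)/3

Integrate by parts once (u = ln w, dv = 2*w**2 dw).
An antiderivative is F(w) = 2*w**3*(3*log(w) - 1)/9.
Then F(4) - F(1) = (-128/9 + 256*log(2)/3) - (-2/9) = -14 + 256*log(2)/3.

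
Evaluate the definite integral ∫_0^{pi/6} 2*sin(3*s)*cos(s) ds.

5/8

Use the identity sin(3*s)cos(s) = [sin(4*s) + sin(2*s)]/2.
An antiderivative is F(s) = -cos(2*s)/2 - cos(4*s)/4.
Then F(pi/6) - F(0) = (-1/8) - (-3/4) = 5/8.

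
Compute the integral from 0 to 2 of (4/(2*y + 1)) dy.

log(25)

Let u = 2*y + 1, so du = 2 dy. When y = 0, u = 1; when y = 2, u = 5.
The integral becomes 2·∫ 1/u du from 1 to 5, with antiderivative 2*log(u).
Back in y: F(y) = 2*log(2*y + 1).
Then F(2) - F(0) = (log(25)) - (0) = log(25).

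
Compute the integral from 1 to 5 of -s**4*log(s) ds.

Integrate by parts once (u = ln s, dv = -s**4 ds).
An antiderivative is F(s) = -s**5*(5*log(s) - 1)/25.
Then F(5) - F(1) = (125 - 625*log(5)) - (1/25) = 3124/25 - 625*log(5).

3124/25 - 625*log(5)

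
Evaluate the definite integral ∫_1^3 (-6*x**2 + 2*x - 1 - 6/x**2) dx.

By the power rule, an antiderivative is F(x) = -2*x**3 + x**2 - x + 6/x.
Then F(3) - F(1) = (-46) - (4) = -50.

-50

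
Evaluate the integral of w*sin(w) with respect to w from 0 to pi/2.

Integrate by parts once (u = w, dv = sin(w) dw).
An antiderivative is F(w) = -w*cos(w) + sin(w).
Then F(pi/2) - F(0) = (1) - (0) = 1.

1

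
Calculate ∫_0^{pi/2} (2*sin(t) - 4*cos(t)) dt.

An antiderivative is F(t) = -4*sin(t) - 2*cos(t).
Then F(pi/2) - F(0) = (-4) - (-2) = -2.

-2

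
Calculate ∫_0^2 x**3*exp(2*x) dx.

3/8 + 17*exp(4)/8

Integrate by parts 3 times (u = x^3, dv = exp(2*x) dx).
An antiderivative is F(x) = (4*x**3 - 6*x**2 + 6*x - 3)*exp(2*x)/8.
Then F(2) - F(0) = (17*exp(4)/8) - (-3/8) = 3/8 + 17*exp(4)/8.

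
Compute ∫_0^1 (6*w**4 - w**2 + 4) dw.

73/15

By the power rule, an antiderivative is F(w) = 6*w**5/5 - w**3/3 + 4*w.
Then F(1) - F(0) = (73/15) - (0) = 73/15.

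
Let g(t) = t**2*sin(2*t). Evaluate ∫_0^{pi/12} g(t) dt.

-1/4 - sqrt(3)*pi**2/576 + pi/48 + sqrt(3)/8

Integrate by parts twice (u = t^2, dv = sin(2*t) dt).
An antiderivative is F(t) = -t**2*cos(2*t)/2 + t*sin(2*t)/2 + cos(2*t)/4.
Then F(pi/12) - F(0) = (-sqrt(3)*pi**2/576 + pi/48 + sqrt(3)/8) - (1/4) = -1/4 - sqrt(3)*pi**2/576 + pi/48 + sqrt(3)/8.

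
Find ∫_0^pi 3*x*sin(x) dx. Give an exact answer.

Integrate by parts once (u = x, dv = 3*sin(x) dx).
An antiderivative is F(x) = -3*x*cos(x) + 3*sin(x).
Then F(pi) - F(0) = (3*pi) - (0) = 3*pi.

3*pi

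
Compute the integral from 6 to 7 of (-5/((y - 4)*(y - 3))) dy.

Factor the denominator: y**2 - 7*y + 12 = (y - 3)(y - 4).
Partial fractions: -5/((y - 4)*(y - 3)) = 5/(y - 3) - 5/(y - 4).
An antiderivative is F(y) = -5*log(y - 4) + 5*log(y - 3).
Then F(7) - F(6) = (-5*log(3) + 10*log(2)) - (-5*log(2) + 5*log(3)) = -10*log(3) + 15*log(2).

-10*log(3) + 15*log(2)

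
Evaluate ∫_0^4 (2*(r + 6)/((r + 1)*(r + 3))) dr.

-3*log(7) + 3*log(3) + 5*log(5)

Factor the denominator: r**2 + 4*r + 3 = (r + 3)(r + 1).
Partial fractions: 2*(r + 6)/((r + 1)*(r + 3)) = -3/(r + 3) + 5/(r + 1).
An antiderivative is F(r) = 5*log(r + 1) - 3*log(r + 3).
Then F(4) - F(0) = (-3*log(7) + 5*log(5)) - (-log(27)) = -3*log(7) + 3*log(3) + 5*log(5).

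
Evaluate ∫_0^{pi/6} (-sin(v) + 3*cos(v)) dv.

1/2 + sqrt(3)/2

An antiderivative is F(v) = 3*sin(v) + cos(v).
Then F(pi/6) - F(0) = (sqrt(3)/2 + 3/2) - (1) = 1/2 + sqrt(3)/2.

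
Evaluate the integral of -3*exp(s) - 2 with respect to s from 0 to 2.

An antiderivative is F(s) = -2*s - 3*exp(s).
Then F(2) - F(0) = (-3*exp(2) - 4) - (-3) = -3*exp(2) - 1.

-3*exp(2) - 1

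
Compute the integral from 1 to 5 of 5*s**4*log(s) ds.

Integrate by parts once (u = ln s, dv = 5*s**4 ds).
An antiderivative is F(s) = s**5*(5*log(s) - 1)/5.
Then F(5) - F(1) = (-625 + 3125*log(5)) - (-1/5) = -3124/5 + 3125*log(5).

-3124/5 + 3125*log(5)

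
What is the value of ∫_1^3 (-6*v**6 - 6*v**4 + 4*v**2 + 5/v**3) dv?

By the power rule, an antiderivative is F(v) = -6*v**7/7 - 6*v**5/5 + 4*v**3/3 - 5/(2*v**2).
Then F(3) - F(1) = (-1342183/630) - (-677/210) = -670076/315.

-670076/315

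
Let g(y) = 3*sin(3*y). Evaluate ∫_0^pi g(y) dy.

2

An antiderivative is F(y) = -cos(3*y).
Then F(pi) - F(0) = (1) - (-1) = 2.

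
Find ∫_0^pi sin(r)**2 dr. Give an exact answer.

Use the identity sin^2(r) = (1 - cos(2*r))/2.
An antiderivative is F(r) = r/2 - sin(2*r)/4.
Then F(pi) - F(0) = (pi/2) - (0) = pi/2.

pi/2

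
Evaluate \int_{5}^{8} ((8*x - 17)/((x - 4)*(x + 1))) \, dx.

log(2) + 5*log(3)

Factor the denominator: x**2 - 3*x - 4 = (x + 1)(x - 4).
Partial fractions: (8*x - 17)/((x - 4)*(x + 1)) = 5/(x + 1) + 3/(x - 4).
An antiderivative is F(x) = 3*log(x - 4) + 5*log(x + 1).
Then F(8) - F(5) = (6*log(2) + 10*log(3)) - (5*log(2) + 5*log(3)) = log(2) + 5*log(3).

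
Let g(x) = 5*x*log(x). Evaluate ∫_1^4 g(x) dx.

Integrate by parts once (u = ln x, dv = 5*x dx).
An antiderivative is F(x) = 5*x**2*(2*log(x) - 1)/4.
Then F(4) - F(1) = (-20 + 80*log(2)) - (-5/4) = -75/4 + 80*log(2).

-75/4 + 80*log(2)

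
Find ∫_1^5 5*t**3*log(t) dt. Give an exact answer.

-195 + 3125*log(5)/4

Integrate by parts once (u = ln t, dv = 5*t**3 dt).
An antiderivative is F(t) = 5*t**4*(4*log(t) - 1)/16.
Then F(5) - F(1) = (-3125/16 + 3125*log(5)/4) - (-5/16) = -195 + 3125*log(5)/4.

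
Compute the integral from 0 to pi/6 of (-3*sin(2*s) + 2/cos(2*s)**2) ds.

-3/4 + sqrt(3)

An antiderivative is F(s) = 3*cos(2*s)/2 + tan(2*s).
Then F(pi/6) - F(0) = (3/4 + sqrt(3)) - (3/2) = -3/4 + sqrt(3).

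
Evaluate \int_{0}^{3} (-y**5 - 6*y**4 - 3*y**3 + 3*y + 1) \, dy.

By the power rule, an antiderivative is F(y) = -y**6/6 - 6*y**5/5 - 3*y**4/4 + 3*y**2/2 + y.
Then F(3) - F(0) = (-9147/20) - (0) = -9147/20.

-9147/20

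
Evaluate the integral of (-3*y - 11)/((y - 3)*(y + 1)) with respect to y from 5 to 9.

Factor the denominator: y**2 - 2*y - 3 = (y + 1)(y - 3).
Partial fractions: (-3*y - 11)/((y - 3)*(y + 1)) = 2/(y + 1) - 5/(y - 3).
An antiderivative is F(y) = -5*log(y - 3) + 2*log(y + 1).
Then F(9) - F(5) = (-5*log(3) - 3*log(2) + 2*log(5)) - (log(9/8)) = -7*log(3) + 2*log(5).

-7*log(3) + 2*log(5)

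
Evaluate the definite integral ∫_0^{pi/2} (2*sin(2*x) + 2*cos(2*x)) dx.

2

An antiderivative is F(x) = sin(2*x) - cos(2*x).
Then F(pi/2) - F(0) = (1) - (-1) = 2.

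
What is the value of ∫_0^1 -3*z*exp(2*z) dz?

-3*exp(2)/4 - 3/4

Integrate by parts once (u = z, dv = -3*exp(2*z) dz).
An antiderivative is F(z) = (-6*z + 3)*exp(2*z)/4.
Then F(1) - F(0) = (-3*exp(2)/4) - (3/4) = -3*exp(2)/4 - 3/4.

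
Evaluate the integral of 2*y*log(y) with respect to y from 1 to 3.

-4 + 9*log(3)

Integrate by parts once (u = ln y, dv = 2*y dy).
An antiderivative is F(y) = y**2*(2*log(y) - 1)/2.
Then F(3) - F(1) = (-9/2 + 9*log(3)) - (-1/2) = -4 + 9*log(3).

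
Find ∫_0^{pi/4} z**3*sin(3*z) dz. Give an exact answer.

sqrt(2)*(-96*pi - 128 + 9*pi**3 + 36*pi**2)/3456

Integrate by parts 3 times (u = z^3, dv = sin(3*z) dz).
An antiderivative is F(z) = -z**3*cos(3*z)/3 + z**2*sin(3*z)/3 + 2*z*cos(3*z)/9 - 2*sin(3*z)/27.
Then F(pi/4) - F(0) = (sqrt(2)*(-96*pi - 128 + 9*pi**3 + 36*pi**2)/3456) - (0) = sqrt(2)*(-96*pi - 128 + 9*pi**3 + 36*pi**2)/3456.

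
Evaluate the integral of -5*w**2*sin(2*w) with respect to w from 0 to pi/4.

Integrate by parts twice (u = w^2, dv = -5*sin(2*w) dw).
An antiderivative is F(w) = 5*w**2*cos(2*w)/2 - 5*w*sin(2*w)/2 - 5*cos(2*w)/4.
Then F(pi/4) - F(0) = (-5*pi/8) - (-5/4) = 5/4 - 5*pi/8.

5/4 - 5*pi/8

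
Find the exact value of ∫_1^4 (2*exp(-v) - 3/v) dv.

An antiderivative is F(v) = -3*log(v) - 2*exp(-v).
Then F(4) - F(1) = (-6*log(2) - 2*exp(-4)) - (-2*exp(-1)) = -6*log(2) - 2*exp(-4) + 2*exp(-1).

-6*log(2) - 2*exp(-4) + 2*exp(-1)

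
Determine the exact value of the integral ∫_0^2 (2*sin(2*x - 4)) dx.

Let u = 2*x - 4, so du = 2 dx. When x = 0, u = -4; when x = 2, u = 0.
The integral becomes ∫ sin(u) du from -4 to 0, with antiderivative -cos(u).
Back in x: F(x) = -cos(2*x - 4).
Then F(2) - F(0) = (-1) - (-cos(4)) = -1 + cos(4).

-1 + cos(4)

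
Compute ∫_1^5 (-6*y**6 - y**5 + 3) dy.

By the power rule, an antiderivative is F(y) = -6*y**7/7 - y**6/6 + 3*y.
Then F(5) - F(1) = (-2921245/42) - (83/42) = -486888/7.

-486888/7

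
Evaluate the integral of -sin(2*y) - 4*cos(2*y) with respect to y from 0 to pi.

An antiderivative is F(y) = -2*sin(2*y) + cos(2*y)/2.
Then F(pi) - F(0) = (1/2) - (1/2) = 0.

0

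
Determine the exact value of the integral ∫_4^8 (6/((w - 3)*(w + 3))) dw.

Factor the denominator: w**2 - 9 = (w + 3)(w - 3).
Partial fractions: 6/((w - 3)*(w + 3)) = -1/(w + 3) + 1/(w - 3).
An antiderivative is F(w) = log(w - 3) - log(w + 3).
Then F(8) - F(4) = (log(5/11)) - (-log(7)) = log(35/11).

log(35/11)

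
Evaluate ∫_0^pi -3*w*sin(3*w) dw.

-pi

Integrate by parts once (u = w, dv = -3*sin(3*w) dw).
An antiderivative is F(w) = w*cos(3*w) - sin(3*w)/3.
Then F(pi) - F(0) = (-pi) - (0) = -pi.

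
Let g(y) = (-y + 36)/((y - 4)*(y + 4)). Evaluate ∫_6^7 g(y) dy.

Factor the denominator: y**2 - 16 = (y + 4)(y - 4).
Partial fractions: (-y + 36)/((y - 4)*(y + 4)) = -5/(y + 4) + 4/(y - 4).
An antiderivative is F(y) = 4*log(y - 4) - 5*log(y + 4).
Then F(7) - F(6) = (-5*log(11) + 4*log(3)) - (-5*log(5) - log(2)) = -5*log(11) + log(2) + 4*log(3) + 5*log(5).

-5*log(11) + log(2) + 4*log(3) + 5*log(5)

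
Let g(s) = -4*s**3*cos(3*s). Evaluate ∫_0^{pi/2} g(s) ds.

-4*pi/9 - 8/27 + pi**3/6

Integrate by parts 3 times (u = s^3, dv = -4*cos(3*s) ds).
An antiderivative is F(s) = -4*s**3*sin(3*s)/3 - 4*s**2*cos(3*s)/3 + 8*s*sin(3*s)/9 + 8*cos(3*s)/27.
Then F(pi/2) - F(0) = (pi*(-8 + 3*pi**2)/18) - (8/27) = -4*pi/9 - 8/27 + pi**3/6.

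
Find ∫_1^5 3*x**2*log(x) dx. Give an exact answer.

-124/3 + 125*log(5)

Integrate by parts once (u = ln x, dv = 3*x**2 dx).
An antiderivative is F(x) = x**3*(3*log(x) - 1)/3.
Then F(5) - F(1) = (-125/3 + 125*log(5)) - (-1/3) = -124/3 + 125*log(5).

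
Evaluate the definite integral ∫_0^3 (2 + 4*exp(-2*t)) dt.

An antiderivative is F(t) = 2*t - 2*exp(-2*t).
Then F(3) - F(0) = (6 - 2*exp(-6)) - (-2) = 8 - 2*exp(-6).

8 - 2*exp(-6)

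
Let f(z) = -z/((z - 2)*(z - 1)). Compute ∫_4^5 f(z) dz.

log(16/27)

Factor the denominator: z**2 - 3*z + 2 = (z - 1)(z - 2).
Partial fractions: -z/((z - 2)*(z - 1)) = 1/(z - 1) - 2/(z - 2).
An antiderivative is F(z) = -2*log(z - 2) + log(z - 1).
Then F(5) - F(4) = (log(4/9)) - (log(3/4)) = log(16/27).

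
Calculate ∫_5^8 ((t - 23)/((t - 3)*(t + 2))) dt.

Factor the denominator: t**2 - t - 6 = (t + 2)(t - 3).
Partial fractions: (t - 23)/((t - 3)*(t + 2)) = 5/(t + 2) - 4/(t - 3).
An antiderivative is F(t) = -4*log(t - 3) + 5*log(t + 2).
Then F(8) - F(5) = (log(5) + 5*log(2)) - (-4*log(2) + 5*log(7)) = -5*log(7) + log(5) + 9*log(2).

-5*log(7) + log(5) + 9*log(2)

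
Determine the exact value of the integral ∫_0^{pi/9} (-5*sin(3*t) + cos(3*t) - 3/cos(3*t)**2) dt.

-5*sqrt(3)/6 - 5/6

An antiderivative is F(t) = sin(3*t)/3 + 5*cos(3*t)/3 - tan(3*t).
Then F(pi/9) - F(0) = (5/6 - 5*sqrt(3)/6) - (5/3) = -5*sqrt(3)/6 - 5/6.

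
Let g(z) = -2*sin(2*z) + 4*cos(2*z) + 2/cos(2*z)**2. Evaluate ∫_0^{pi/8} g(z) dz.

An antiderivative is F(z) = 2*sin(2*z) + cos(2*z) + tan(2*z).
Then F(pi/8) - F(0) = (1 + 3*sqrt(2)/2) - (1) = 3*sqrt(2)/2.

3*sqrt(2)/2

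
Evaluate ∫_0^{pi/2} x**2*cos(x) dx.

Integrate by parts twice (u = x^2, dv = cos(x) dx).
An antiderivative is F(x) = x**2*sin(x) + 2*x*cos(x) - 2*sin(x).
Then F(pi/2) - F(0) = (-2 + pi**2/4) - (0) = -2 + pi**2/4.

-2 + pi**2/4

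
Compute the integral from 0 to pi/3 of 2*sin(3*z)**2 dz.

Use the identity sin^2(3*z) = (1 - cos(6*z))/2.
An antiderivative is F(z) = z - sin(6*z)/6.
Then F(pi/3) - F(0) = (pi/3) - (0) = pi/3.

pi/3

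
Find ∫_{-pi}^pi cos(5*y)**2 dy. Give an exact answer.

pi

Use the identity cos^2(5*y) = (1 + cos(10*y))/2.
An antiderivative is F(y) = y/2 + sin(10*y)/20.
Then F(pi) - F(-pi) = (pi/2) - (-pi/2) = pi.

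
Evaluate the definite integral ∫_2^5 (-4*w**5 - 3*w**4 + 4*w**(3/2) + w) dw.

By the power rule, an antiderivative is F(w) = -2*w**6/3 + 8*w**(5/2)/5 - 3*w**5/5 + w**2/2.
Then F(5) - F(2) = (-73675/6 + 40*sqrt(5)) - (-898/15 + 32*sqrt(2)/5) = -122193/10 - 32*sqrt(2)/5 + 40*sqrt(5).

-122193/10 - 32*sqrt(2)/5 + 40*sqrt(5)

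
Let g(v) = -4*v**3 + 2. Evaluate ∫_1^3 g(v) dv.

By the power rule, an antiderivative is F(v) = -v**4 + 2*v.
Then F(3) - F(1) = (-75) - (1) = -76.

-76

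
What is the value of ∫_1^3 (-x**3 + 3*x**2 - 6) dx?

By the power rule, an antiderivative is F(x) = -x**4/4 + x**3 - 6*x.
Then F(3) - F(1) = (-45/4) - (-21/4) = -6.

-6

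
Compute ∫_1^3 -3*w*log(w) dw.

Integrate by parts once (u = ln w, dv = -3*w dw).
An antiderivative is F(w) = -3*w**2*(2*log(w) - 1)/4.
Then F(3) - F(1) = (27/4 - 27*log(3)/2) - (3/4) = 6 - 27*log(3)/2.

6 - 27*log(3)/2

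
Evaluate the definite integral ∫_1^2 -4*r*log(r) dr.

3 - 8*log(2)

Integrate by parts once (u = ln r, dv = -4*r dr).
An antiderivative is F(r) = -r**2*(2*log(r) - 1).
Then F(2) - F(1) = (4 - 8*log(2)) - (1) = 3 - 8*log(2).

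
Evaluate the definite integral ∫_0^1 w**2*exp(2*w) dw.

-1/4 + exp(2)/4

Integrate by parts twice (u = w^2, dv = exp(2*w) dw).
An antiderivative is F(w) = (2*w**2 - 2*w + 1)*exp(2*w)/4.
Then F(1) - F(0) = (exp(2)/4) - (1/4) = -1/4 + exp(2)/4.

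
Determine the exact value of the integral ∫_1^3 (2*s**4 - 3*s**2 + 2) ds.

By the power rule, an antiderivative is F(s) = 2*s**5/5 - s**3 + 2*s.
Then F(3) - F(1) = (381/5) - (7/5) = 374/5.

374/5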